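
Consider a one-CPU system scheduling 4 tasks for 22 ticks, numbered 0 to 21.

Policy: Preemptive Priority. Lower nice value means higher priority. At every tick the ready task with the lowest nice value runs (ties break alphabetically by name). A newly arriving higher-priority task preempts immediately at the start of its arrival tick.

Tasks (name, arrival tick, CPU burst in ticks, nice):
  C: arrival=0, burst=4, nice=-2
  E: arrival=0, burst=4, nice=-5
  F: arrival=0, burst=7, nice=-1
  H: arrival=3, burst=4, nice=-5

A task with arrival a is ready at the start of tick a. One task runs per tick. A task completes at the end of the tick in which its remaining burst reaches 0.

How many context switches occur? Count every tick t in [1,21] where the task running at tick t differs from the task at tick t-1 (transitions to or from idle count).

context switches = 4

t=0: ready={C,E,F} → run E
t=1: ready={C,E,F} → run E
t=2: ready={C,E,F} → run E
t=3: ready={C,E,F,H} → run E
t=4: ready={C,F,H} → run H
t=5: ready={C,F,H} → run H
t=6: ready={C,F,H} → run H
t=7: ready={C,F,H} → run H
t=8: ready={C,F} → run C
t=9: ready={C,F} → run C
t=10: ready={C,F} → run C
t=11: ready={C,F} → run C
t=12: ready={F} → run F
t=13: ready={F} → run F
t=14: ready={F} → run F
t=15: ready={F} → run F
t=16: ready={F} → run F
t=17: ready={F} → run F
t=18: ready={F} → run F
t=19: (idle)
t=20: (idle)
t=21: (idle)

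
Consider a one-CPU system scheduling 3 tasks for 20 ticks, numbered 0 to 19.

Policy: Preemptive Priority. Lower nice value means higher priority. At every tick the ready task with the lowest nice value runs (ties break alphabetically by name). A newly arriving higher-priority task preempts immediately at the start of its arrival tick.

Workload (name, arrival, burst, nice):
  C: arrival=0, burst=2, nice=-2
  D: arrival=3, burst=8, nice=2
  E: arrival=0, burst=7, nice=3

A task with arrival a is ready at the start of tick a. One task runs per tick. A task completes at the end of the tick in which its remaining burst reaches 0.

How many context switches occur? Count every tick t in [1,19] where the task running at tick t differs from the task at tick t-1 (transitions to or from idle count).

t=0: ready={C,E} → run C
t=1: ready={C,E} → run C
t=2: ready={E} → run E
t=3: ready={D,E} → run D
t=4: ready={D,E} → run D
t=5: ready={D,E} → run D
t=6: ready={D,E} → run D
t=7: ready={D,E} → run D
t=8: ready={D,E} → run D
t=9: ready={D,E} → run D
t=10: ready={D,E} → run D
t=11: ready={E} → run E
t=12: ready={E} → run E
t=13: ready={E} → run E
t=14: ready={E} → run E
t=15: ready={E} → run E
t=16: ready={E} → run E
t=17: (idle)
t=18: (idle)
t=19: (idle)

context switches = 4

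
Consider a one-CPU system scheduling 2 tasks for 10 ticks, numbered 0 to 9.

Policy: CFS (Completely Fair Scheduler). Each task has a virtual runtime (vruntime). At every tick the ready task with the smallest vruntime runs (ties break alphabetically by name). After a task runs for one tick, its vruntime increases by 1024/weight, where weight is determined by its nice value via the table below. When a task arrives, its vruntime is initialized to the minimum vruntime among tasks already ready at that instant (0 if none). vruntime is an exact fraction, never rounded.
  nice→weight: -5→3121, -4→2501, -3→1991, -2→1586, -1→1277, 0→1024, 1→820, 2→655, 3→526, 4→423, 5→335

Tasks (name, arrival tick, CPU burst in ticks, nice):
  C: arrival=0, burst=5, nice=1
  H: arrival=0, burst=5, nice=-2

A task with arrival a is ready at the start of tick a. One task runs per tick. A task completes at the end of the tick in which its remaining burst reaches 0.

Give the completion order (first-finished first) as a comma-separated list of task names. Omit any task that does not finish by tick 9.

completion order = H, C

t=0: vr[C=0 H=0] → run C
t=1: vr[C=256/205 H=0] → run H
t=2: vr[C=256/205 H=512/793] → run H
t=3: vr[C=256/205 H=1024/793] → run C
t=4: vr[C=512/205 H=1024/793] → run H
t=5: vr[C=512/205 H=1536/793] → run H
t=6: vr[C=512/205 H=2048/793] → run C
t=7: vr[C=768/205 H=2048/793] → run H
t=8: vr[C=768/205] → run C
t=9: vr[C=1024/205] → run C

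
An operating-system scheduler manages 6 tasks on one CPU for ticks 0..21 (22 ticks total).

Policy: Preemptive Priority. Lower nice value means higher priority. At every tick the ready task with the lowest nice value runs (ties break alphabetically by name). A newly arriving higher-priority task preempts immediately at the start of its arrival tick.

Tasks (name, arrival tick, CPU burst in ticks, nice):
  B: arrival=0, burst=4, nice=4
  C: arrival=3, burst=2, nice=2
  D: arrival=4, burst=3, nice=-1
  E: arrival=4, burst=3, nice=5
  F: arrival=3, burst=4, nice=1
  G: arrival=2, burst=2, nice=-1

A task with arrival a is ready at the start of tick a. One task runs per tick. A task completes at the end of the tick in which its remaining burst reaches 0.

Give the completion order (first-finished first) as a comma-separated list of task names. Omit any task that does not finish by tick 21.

completion order = G, D, F, C, B, E

t=0: ready={B} → run B
t=1: ready={B} → run B
t=2: ready={B,G} → run G
t=3: ready={B,C,F,G} → run G
t=4: ready={B,C,D,E,F} → run D
t=5: ready={B,C,D,E,F} → run D
t=6: ready={B,C,D,E,F} → run D
t=7: ready={B,C,E,F} → run F
t=8: ready={B,C,E,F} → run F
t=9: ready={B,C,E,F} → run F
t=10: ready={B,C,E,F} → run F
t=11: ready={B,C,E} → run C
t=12: ready={B,C,E} → run C
t=13: ready={B,E} → run B
t=14: ready={B,E} → run B
t=15: ready={E} → run E
t=16: ready={E} → run E
t=17: ready={E} → run E
t=18: (idle)
t=19: (idle)
t=20: (idle)
t=21: (idle)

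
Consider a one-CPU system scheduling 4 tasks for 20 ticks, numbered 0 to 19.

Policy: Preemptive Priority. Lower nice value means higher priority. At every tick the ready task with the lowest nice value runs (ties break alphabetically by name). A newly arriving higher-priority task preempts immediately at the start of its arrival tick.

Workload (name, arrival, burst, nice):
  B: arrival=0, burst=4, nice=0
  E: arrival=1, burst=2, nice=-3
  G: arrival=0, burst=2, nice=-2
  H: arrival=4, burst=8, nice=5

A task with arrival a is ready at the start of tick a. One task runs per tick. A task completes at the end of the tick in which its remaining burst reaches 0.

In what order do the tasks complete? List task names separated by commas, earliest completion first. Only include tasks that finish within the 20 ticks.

completion order = E, G, B, H

t=0: ready={B,G} → run G
t=1: ready={B,E,G} → run E
t=2: ready={B,E,G} → run E
t=3: ready={B,G} → run G
t=4: ready={B,H} → run B
t=5: ready={B,H} → run B
t=6: ready={B,H} → run B
t=7: ready={B,H} → run B
t=8: ready={H} → run H
t=9: ready={H} → run H
t=10: ready={H} → run H
t=11: ready={H} → run H
t=12: ready={H} → run H
t=13: ready={H} → run H
t=14: ready={H} → run H
t=15: ready={H} → run H
t=16: (idle)
t=17: (idle)
t=18: (idle)
t=19: (idle)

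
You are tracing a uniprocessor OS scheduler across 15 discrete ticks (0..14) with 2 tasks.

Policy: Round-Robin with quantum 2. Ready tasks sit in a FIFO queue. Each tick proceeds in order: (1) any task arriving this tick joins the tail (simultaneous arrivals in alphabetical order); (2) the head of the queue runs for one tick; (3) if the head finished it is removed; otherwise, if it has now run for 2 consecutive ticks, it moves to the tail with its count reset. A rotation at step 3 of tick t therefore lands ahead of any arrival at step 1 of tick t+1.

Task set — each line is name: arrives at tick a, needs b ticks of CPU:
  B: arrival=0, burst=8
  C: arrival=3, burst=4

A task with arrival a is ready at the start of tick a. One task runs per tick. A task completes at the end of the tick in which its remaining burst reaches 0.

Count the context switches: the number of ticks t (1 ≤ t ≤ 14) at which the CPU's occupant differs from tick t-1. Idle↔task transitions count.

t=0: queue=[B] q_used=0 → run B
t=1: queue=[B] q_used=1 → run B
t=2: queue=[B] q_used=0 → run B
t=3: queue=[B,C] q_used=1 → run B
t=4: queue=[C,B] q_used=0 → run C
t=5: queue=[C,B] q_used=1 → run C
t=6: queue=[B,C] q_used=0 → run B
t=7: queue=[B,C] q_used=1 → run B
t=8: queue=[C,B] q_used=0 → run C
t=9: queue=[C,B] q_used=1 → run C
t=10: queue=[B] q_used=0 → run B
t=11: queue=[B] q_used=1 → run B
t=12: (idle)
t=13: (idle)
t=14: (idle)

context switches = 5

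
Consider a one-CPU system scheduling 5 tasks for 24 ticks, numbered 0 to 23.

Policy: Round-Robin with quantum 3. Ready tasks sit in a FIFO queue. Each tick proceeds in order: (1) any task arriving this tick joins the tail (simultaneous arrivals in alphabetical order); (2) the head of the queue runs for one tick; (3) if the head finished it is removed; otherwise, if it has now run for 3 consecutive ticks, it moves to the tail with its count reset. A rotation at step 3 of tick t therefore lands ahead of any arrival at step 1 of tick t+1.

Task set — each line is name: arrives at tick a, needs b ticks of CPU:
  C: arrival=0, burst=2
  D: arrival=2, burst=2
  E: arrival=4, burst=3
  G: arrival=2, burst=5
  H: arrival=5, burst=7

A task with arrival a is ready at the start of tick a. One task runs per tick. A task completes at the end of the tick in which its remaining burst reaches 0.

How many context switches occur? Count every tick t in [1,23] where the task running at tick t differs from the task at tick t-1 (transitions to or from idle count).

t=0: queue=[C] q_used=0 → run C
t=1: queue=[C] q_used=1 → run C
t=2: queue=[D,G] q_used=0 → run D
t=3: queue=[D,G] q_used=1 → run D
t=4: queue=[G,E] q_used=0 → run G
t=5: queue=[G,E,H] q_used=1 → run G
t=6: queue=[G,E,H] q_used=2 → run G
t=7: queue=[E,H,G] q_used=0 → run E
t=8: queue=[E,H,G] q_used=1 → run E
t=9: queue=[E,H,G] q_used=2 → run E
t=10: queue=[H,G] q_used=0 → run H
t=11: queue=[H,G] q_used=1 → run H
t=12: queue=[H,G] q_used=2 → run H
t=13: queue=[G,H] q_used=0 → run G
t=14: queue=[G,H] q_used=1 → run G
t=15: queue=[H] q_used=0 → run H
t=16: queue=[H] q_used=1 → run H
t=17: queue=[H] q_used=2 → run H
t=18: queue=[H] q_used=0 → run H
t=19: (idle)
t=20: (idle)
t=21: (idle)
t=22: (idle)
t=23: (idle)

context switches = 7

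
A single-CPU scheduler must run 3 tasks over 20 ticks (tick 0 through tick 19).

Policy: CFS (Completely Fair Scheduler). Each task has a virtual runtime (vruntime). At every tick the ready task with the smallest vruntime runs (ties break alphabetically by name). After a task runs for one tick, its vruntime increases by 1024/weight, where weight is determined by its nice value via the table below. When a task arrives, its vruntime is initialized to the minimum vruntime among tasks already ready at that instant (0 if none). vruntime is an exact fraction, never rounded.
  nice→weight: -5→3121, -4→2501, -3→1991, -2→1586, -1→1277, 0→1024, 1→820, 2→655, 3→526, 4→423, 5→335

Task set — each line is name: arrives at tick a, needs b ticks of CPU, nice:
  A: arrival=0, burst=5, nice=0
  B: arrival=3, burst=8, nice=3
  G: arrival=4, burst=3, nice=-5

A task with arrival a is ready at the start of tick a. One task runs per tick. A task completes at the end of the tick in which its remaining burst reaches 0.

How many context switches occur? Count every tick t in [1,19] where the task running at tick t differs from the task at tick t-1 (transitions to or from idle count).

t=0: vr[A=0] → run A
t=1: vr[A=1] → run A
t=2: vr[A=2] → run A
t=3: vr[A=3 B=3] → run A
t=4: vr[A=4 B=3 G=3] → run B
t=5: vr[A=4 B=1301/263 G=3] → run G
t=6: vr[A=4 B=1301/263 G=10387/3121] → run G
t=7: vr[A=4 B=1301/263 G=11411/3121] → run G
t=8: vr[A=4 B=1301/263] → run A
t=9: vr[B=1301/263] → run B
t=10: vr[B=1813/263] → run B
t=11: vr[B=2325/263] → run B
t=12: vr[B=2837/263] → run B
t=13: vr[B=3349/263] → run B
t=14: vr[B=3861/263] → run B
t=15: vr[B=4373/263] → run B
t=16: (idle)
t=17: (idle)
t=18: (idle)
t=19: (idle)

context switches = 5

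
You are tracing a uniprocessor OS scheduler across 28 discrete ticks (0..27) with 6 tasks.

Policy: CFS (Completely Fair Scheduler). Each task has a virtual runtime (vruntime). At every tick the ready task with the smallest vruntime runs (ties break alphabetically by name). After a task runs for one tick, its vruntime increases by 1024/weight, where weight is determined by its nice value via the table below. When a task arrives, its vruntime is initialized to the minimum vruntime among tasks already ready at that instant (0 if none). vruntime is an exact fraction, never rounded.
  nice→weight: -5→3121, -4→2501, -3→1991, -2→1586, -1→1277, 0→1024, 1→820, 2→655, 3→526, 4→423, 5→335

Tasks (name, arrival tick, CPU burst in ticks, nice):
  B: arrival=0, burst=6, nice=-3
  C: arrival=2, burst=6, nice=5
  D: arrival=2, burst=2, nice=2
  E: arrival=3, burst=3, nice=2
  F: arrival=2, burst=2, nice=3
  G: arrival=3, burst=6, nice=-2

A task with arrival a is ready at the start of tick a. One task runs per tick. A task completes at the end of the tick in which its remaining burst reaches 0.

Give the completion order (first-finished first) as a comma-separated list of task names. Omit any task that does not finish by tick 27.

completion order = B, D, F, E, G, C

t=0: vr[B=0] → run B
t=1: vr[B=1024/1991] → run B
t=2: vr[B=2048/1991 C=2048/1991 D=2048/1991 F=2048/1991] → run B
t=3: vr[B=3072/1991 C=2048/1991 D=2048/1991 E=2048/1991 F=2048/1991 G=2048/1991] → run C
t=4: vr[B=3072/1991 C=2724864/666985 D=2048/1991 E=2048/1991 F=2048/1991 G=2048/1991] → run D
t=5: vr[B=3072/1991 C=2724864/666985 D=3380224/1304105 E=2048/1991 F=2048/1991 G=2048/1991] → run E
t=6: vr[B=3072/1991 C=2724864/666985 D=3380224/1304105 E=3380224/1304105 F=2048/1991 G=2048/1991] → run F
t=7: vr[B=3072/1991 C=2724864/666985 D=3380224/1304105 E=3380224/1304105 F=1558016/523633 G=2048/1991] → run G
t=8: vr[B=3072/1991 C=2724864/666985 D=3380224/1304105 E=3380224/1304105 F=1558016/523633 G=2643456/1578863] → run B
t=9: vr[B=4096/1991 C=2724864/666985 D=3380224/1304105 E=3380224/1304105 F=1558016/523633 G=2643456/1578863] → run G
t=10: vr[B=4096/1991 C=2724864/666985 D=3380224/1304105 E=3380224/1304105 F=1558016/523633 G=3662848/1578863] → run B
t=11: vr[B=5120/1991 C=2724864/666985 D=3380224/1304105 E=3380224/1304105 F=1558016/523633 G=3662848/1578863] → run G
t=12: vr[B=5120/1991 C=2724864/666985 D=3380224/1304105 E=3380224/1304105 F=1558016/523633 G=4682240/1578863] → run B
t=13: vr[C=2724864/666985 D=3380224/1304105 E=3380224/1304105 F=1558016/523633 G=4682240/1578863] → run D
t=14: vr[C=2724864/666985 E=3380224/1304105 F=1558016/523633 G=4682240/1578863] → run E
t=15: vr[C=2724864/666985 E=5419008/1304105 F=1558016/523633 G=4682240/1578863] → run G
t=16: vr[C=2724864/666985 E=5419008/1304105 F=1558016/523633 G=5701632/1578863] → run F
t=17: vr[C=2724864/666985 E=5419008/1304105 G=5701632/1578863] → run G
t=18: vr[C=2724864/666985 E=5419008/1304105 G=6721024/1578863] → run C
t=19: vr[C=4763648/666985 E=5419008/1304105 G=6721024/1578863] → run E
t=20: vr[C=4763648/666985 G=6721024/1578863] → run G
t=21: vr[C=4763648/666985] → run C
t=22: vr[C=6802432/666985] → run C
t=23: vr[C=8841216/666985] → run C
t=24: vr[C=2176000/133397] → run C
t=25: (idle)
t=26: (idle)
t=27: (idle)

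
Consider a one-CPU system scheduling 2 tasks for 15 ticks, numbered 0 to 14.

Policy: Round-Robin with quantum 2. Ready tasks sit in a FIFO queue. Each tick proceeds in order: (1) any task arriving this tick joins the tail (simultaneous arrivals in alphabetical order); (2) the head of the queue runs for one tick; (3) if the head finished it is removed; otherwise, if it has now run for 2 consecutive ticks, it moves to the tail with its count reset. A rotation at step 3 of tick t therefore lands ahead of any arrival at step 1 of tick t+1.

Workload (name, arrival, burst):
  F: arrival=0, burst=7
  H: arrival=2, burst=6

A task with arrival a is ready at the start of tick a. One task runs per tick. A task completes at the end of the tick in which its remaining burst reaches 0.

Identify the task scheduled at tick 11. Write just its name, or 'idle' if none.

t=0: queue=[F] q_used=0 → run F
t=1: queue=[F] q_used=1 → run F
t=2: queue=[F,H] q_used=0 → run F
t=3: queue=[F,H] q_used=1 → run F
t=4: queue=[H,F] q_used=0 → run H
t=5: queue=[H,F] q_used=1 → run H
t=6: queue=[F,H] q_used=0 → run F
t=7: queue=[F,H] q_used=1 → run F
t=8: queue=[H,F] q_used=0 → run H
t=9: queue=[H,F] q_used=1 → run H
t=10: queue=[F,H] q_used=0 → run F
t=11: queue=[H] q_used=0 → run H
t=12: queue=[H] q_used=1 → run H
t=13: (idle)
t=14: (idle)

running at tick 11 = H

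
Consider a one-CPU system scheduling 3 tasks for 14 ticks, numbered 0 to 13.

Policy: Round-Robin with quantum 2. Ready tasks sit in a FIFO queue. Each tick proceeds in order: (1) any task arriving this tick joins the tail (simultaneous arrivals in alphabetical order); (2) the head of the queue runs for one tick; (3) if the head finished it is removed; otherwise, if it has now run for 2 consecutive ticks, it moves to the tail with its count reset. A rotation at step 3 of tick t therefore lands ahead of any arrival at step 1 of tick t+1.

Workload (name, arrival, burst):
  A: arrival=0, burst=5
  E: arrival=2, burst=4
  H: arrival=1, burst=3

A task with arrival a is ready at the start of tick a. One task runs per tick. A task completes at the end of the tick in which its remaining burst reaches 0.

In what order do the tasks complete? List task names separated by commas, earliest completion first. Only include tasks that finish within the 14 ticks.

t=0: queue=[A] q_used=0 → run A
t=1: queue=[A,H] q_used=1 → run A
t=2: queue=[H,A,E] q_used=0 → run H
t=3: queue=[H,A,E] q_used=1 → run H
t=4: queue=[A,E,H] q_used=0 → run A
t=5: queue=[A,E,H] q_used=1 → run A
t=6: queue=[E,H,A] q_used=0 → run E
t=7: queue=[E,H,A] q_used=1 → run E
t=8: queue=[H,A,E] q_used=0 → run H
t=9: queue=[A,E] q_used=0 → run A
t=10: queue=[E] q_used=0 → run E
t=11: queue=[E] q_used=1 → run E
t=12: (idle)
t=13: (idle)

completion order = H, A, E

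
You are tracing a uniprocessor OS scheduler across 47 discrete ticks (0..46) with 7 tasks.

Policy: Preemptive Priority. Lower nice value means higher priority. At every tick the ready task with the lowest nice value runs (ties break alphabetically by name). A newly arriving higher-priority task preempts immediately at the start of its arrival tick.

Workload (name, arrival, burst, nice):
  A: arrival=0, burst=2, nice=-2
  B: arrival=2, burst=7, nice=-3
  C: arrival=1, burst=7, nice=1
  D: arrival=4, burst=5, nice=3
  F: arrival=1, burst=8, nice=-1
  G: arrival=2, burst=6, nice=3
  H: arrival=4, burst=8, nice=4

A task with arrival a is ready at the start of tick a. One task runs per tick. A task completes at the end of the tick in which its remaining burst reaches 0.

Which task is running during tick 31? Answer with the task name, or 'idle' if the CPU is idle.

running at tick 31 = G

t=0: ready={A} → run A
t=1: ready={A,C,F} → run A
t=2: ready={B,C,F,G} → run B
t=3: ready={B,C,F,G} → run B
t=4: ready={B,C,D,F,G,H} → run B
t=5: ready={B,C,D,F,G,H} → run B
t=6: ready={B,C,D,F,G,H} → run B
t=7: ready={B,C,D,F,G,H} → run B
t=8: ready={B,C,D,F,G,H} → run B
t=9: ready={C,D,F,G,H} → run F
t=10: ready={C,D,F,G,H} → run F
t=11: ready={C,D,F,G,H} → run F
t=12: ready={C,D,F,G,H} → run F
t=13: ready={C,D,F,G,H} → run F
t=14: ready={C,D,F,G,H} → run F
t=15: ready={C,D,F,G,H} → run F
t=16: ready={C,D,F,G,H} → run F
t=17: ready={C,D,G,H} → run C
t=18: ready={C,D,G,H} → run C
t=19: ready={C,D,G,H} → run C
t=20: ready={C,D,G,H} → run C
t=21: ready={C,D,G,H} → run C
t=22: ready={C,D,G,H} → run C
t=23: ready={C,D,G,H} → run C
t=24: ready={D,G,H} → run D
t=25: ready={D,G,H} → run D
t=26: ready={D,G,H} → run D
t=27: ready={D,G,H} → run D
t=28: ready={D,G,H} → run D
t=29: ready={G,H} → run G
t=30: ready={G,H} → run G
t=31: ready={G,H} → run G
t=32: ready={G,H} → run G
t=33: ready={G,H} → run G
t=34: ready={G,H} → run G
t=35: ready={H} → run H
t=36: ready={H} → run H
t=37: ready={H} → run H
t=38: ready={H} → run H
t=39: ready={H} → run H
t=40: ready={H} → run H
t=41: ready={H} → run H
t=42: ready={H} → run H
t=43: (idle)
t=44: (idle)
t=45: (idle)
t=46: (idle)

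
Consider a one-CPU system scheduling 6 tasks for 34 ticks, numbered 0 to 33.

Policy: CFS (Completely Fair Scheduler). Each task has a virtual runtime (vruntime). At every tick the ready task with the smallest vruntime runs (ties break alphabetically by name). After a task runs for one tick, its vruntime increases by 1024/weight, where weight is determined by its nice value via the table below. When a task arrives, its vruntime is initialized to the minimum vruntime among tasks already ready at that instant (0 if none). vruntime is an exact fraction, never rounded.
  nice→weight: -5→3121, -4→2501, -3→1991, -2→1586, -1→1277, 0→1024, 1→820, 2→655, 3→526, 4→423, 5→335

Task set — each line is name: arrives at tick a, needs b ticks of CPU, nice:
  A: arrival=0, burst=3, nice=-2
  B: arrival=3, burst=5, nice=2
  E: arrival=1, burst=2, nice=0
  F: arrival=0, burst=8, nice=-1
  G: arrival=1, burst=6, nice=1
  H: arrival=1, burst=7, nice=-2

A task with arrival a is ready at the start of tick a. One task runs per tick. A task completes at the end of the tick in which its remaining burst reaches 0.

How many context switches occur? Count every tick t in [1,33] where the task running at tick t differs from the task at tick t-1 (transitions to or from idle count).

t=0: vr[A=0 F=0] → run A
t=1: vr[A=512/793 E=0 F=0 G=0 H=0] → run E
t=2: vr[A=512/793 E=1 F=0 G=0 H=0] → run F
t=3: vr[A=512/793 B=0 E=1 F=1024/1277 G=0 H=0] → run B
t=4: vr[A=512/793 B=1024/655 E=1 F=1024/1277 G=0 H=0] → run G
t=5: vr[A=512/793 B=1024/655 E=1 F=1024/1277 G=256/205 H=0] → run H
t=6: vr[A=512/793 B=1024/655 E=1 F=1024/1277 G=256/205 H=512/793] → run A
t=7: vr[A=1024/793 B=1024/655 E=1 F=1024/1277 G=256/205 H=512/793] → run H
t=8: vr[A=1024/793 B=1024/655 E=1 F=1024/1277 G=256/205 H=1024/793] → run F
t=9: vr[A=1024/793 B=1024/655 E=1 F=2048/1277 G=256/205 H=1024/793] → run E
t=10: vr[A=1024/793 B=1024/655 F=2048/1277 G=256/205 H=1024/793] → run G
t=11: vr[A=1024/793 B=1024/655 F=2048/1277 G=512/205 H=1024/793] → run A
t=12: vr[B=1024/655 F=2048/1277 G=512/205 H=1024/793] → run H
t=13: vr[B=1024/655 F=2048/1277 G=512/205 H=1536/793] → run B
t=14: vr[B=2048/655 F=2048/1277 G=512/205 H=1536/793] → run F
t=15: vr[B=2048/655 F=3072/1277 G=512/205 H=1536/793] → run H
t=16: vr[B=2048/655 F=3072/1277 G=512/205 H=2048/793] → run F
t=17: vr[B=2048/655 F=4096/1277 G=512/205 H=2048/793] → run G
t=18: vr[B=2048/655 F=4096/1277 G=768/205 H=2048/793] → run H
t=19: vr[B=2048/655 F=4096/1277 G=768/205 H=2560/793] → run B
t=20: vr[B=3072/655 F=4096/1277 G=768/205 H=2560/793] → run F
t=21: vr[B=3072/655 F=5120/1277 G=768/205 H=2560/793] → run H
t=22: vr[B=3072/655 F=5120/1277 G=768/205 H=3072/793] → run G
t=23: vr[B=3072/655 F=5120/1277 G=1024/205 H=3072/793] → run H
t=24: vr[B=3072/655 F=5120/1277 G=1024/205] → run F
t=25: vr[B=3072/655 F=6144/1277 G=1024/205] → run B
t=26: vr[B=4096/655 F=6144/1277 G=1024/205] → run F
t=27: vr[B=4096/655 F=7168/1277 G=1024/205] → run G
t=28: vr[B=4096/655 F=7168/1277 G=256/41] → run F
t=29: vr[B=4096/655 G=256/41] → run G
t=30: vr[B=4096/655] → run B
t=31: (idle)
t=32: (idle)
t=33: (idle)

context switches = 31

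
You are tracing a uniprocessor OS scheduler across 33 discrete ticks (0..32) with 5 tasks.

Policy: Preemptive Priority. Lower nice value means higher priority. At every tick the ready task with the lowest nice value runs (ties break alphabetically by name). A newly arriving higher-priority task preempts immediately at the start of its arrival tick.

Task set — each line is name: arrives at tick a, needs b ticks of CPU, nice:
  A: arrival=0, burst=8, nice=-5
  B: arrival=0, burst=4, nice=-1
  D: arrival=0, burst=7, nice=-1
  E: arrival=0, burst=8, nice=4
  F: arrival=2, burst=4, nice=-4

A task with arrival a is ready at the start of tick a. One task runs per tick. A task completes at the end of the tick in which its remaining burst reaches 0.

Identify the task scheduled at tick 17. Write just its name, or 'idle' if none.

running at tick 17 = D

t=0: ready={A,B,D,E} → run A
t=1: ready={A,B,D,E} → run A
t=2: ready={A,B,D,E,F} → run A
t=3: ready={A,B,D,E,F} → run A
t=4: ready={A,B,D,E,F} → run A
t=5: ready={A,B,D,E,F} → run A
t=6: ready={A,B,D,E,F} → run A
t=7: ready={A,B,D,E,F} → run A
t=8: ready={B,D,E,F} → run F
t=9: ready={B,D,E,F} → run F
t=10: ready={B,D,E,F} → run F
t=11: ready={B,D,E,F} → run F
t=12: ready={B,D,E} → run B
t=13: ready={B,D,E} → run B
t=14: ready={B,D,E} → run B
t=15: ready={B,D,E} → run B
t=16: ready={D,E} → run D
t=17: ready={D,E} → run D
t=18: ready={D,E} → run D
t=19: ready={D,E} → run D
t=20: ready={D,E} → run D
t=21: ready={D,E} → run D
t=22: ready={D,E} → run D
t=23: ready={E} → run E
t=24: ready={E} → run E
t=25: ready={E} → run E
t=26: ready={E} → run E
t=27: ready={E} → run E
t=28: ready={E} → run E
t=29: ready={E} → run E
t=30: ready={E} → run E
t=31: (idle)
t=32: (idle)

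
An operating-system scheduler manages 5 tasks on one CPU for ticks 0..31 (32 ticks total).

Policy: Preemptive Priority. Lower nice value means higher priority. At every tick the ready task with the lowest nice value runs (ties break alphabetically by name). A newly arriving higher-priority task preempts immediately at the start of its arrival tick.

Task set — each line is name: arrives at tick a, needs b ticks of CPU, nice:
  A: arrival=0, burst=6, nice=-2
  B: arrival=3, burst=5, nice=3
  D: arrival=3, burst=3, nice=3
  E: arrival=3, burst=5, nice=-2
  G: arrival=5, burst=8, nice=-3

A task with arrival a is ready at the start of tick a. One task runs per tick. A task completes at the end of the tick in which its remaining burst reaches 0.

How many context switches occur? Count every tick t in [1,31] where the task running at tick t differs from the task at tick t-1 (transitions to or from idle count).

context switches = 6

t=0: ready={A} → run A
t=1: ready={A} → run A
t=2: ready={A} → run A
t=3: ready={A,B,D,E} → run A
t=4: ready={A,B,D,E} → run A
t=5: ready={A,B,D,E,G} → run G
t=6: ready={A,B,D,E,G} → run G
t=7: ready={A,B,D,E,G} → run G
t=8: ready={A,B,D,E,G} → run G
t=9: ready={A,B,D,E,G} → run G
t=10: ready={A,B,D,E,G} → run G
t=11: ready={A,B,D,E,G} → run G
t=12: ready={A,B,D,E,G} → run G
t=13: ready={A,B,D,E} → run A
t=14: ready={B,D,E} → run E
t=15: ready={B,D,E} → run E
t=16: ready={B,D,E} → run E
t=17: ready={B,D,E} → run E
t=18: ready={B,D,E} → run E
t=19: ready={B,D} → run B
t=20: ready={B,D} → run B
t=21: ready={B,D} → run B
t=22: ready={B,D} → run B
t=23: ready={B,D} → run B
t=24: ready={D} → run D
t=25: ready={D} → run D
t=26: ready={D} → run D
t=27: (idle)
t=28: (idle)
t=29: (idle)
t=30: (idle)
t=31: (idle)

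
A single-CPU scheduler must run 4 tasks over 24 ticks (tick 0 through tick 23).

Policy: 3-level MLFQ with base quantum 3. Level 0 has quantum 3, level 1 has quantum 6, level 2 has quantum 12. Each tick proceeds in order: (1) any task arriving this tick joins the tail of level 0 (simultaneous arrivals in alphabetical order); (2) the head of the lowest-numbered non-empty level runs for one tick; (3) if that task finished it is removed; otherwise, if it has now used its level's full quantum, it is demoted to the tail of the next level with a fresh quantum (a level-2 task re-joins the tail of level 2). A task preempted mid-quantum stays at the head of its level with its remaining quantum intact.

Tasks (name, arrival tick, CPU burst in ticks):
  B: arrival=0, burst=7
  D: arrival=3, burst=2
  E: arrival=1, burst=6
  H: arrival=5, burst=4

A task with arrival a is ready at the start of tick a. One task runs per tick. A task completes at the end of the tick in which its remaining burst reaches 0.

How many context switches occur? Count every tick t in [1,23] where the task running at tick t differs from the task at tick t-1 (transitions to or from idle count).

context switches = 7

t=0: L0/L1/L2 = B/-/- → run B
t=1: L0/L1/L2 = BE/-/- → run B
t=2: L0/L1/L2 = BE/-/- → run B
t=3: L0/L1/L2 = ED/B/- → run E
t=4: L0/L1/L2 = ED/B/- → run E
t=5: L0/L1/L2 = EDH/B/- → run E
t=6: L0/L1/L2 = DH/BE/- → run D
t=7: L0/L1/L2 = DH/BE/- → run D
t=8: L0/L1/L2 = H/BE/- → run H
t=9: L0/L1/L2 = H/BE/- → run H
t=10: L0/L1/L2 = H/BE/- → run H
t=11: L0/L1/L2 = -/BEH/- → run B
t=12: L0/L1/L2 = -/BEH/- → run B
t=13: L0/L1/L2 = -/BEH/- → run B
t=14: L0/L1/L2 = -/BEH/- → run B
t=15: L0/L1/L2 = -/EH/- → run E
t=16: L0/L1/L2 = -/EH/- → run E
t=17: L0/L1/L2 = -/EH/- → run E
t=18: L0/L1/L2 = -/H/- → run H
t=19: (idle)
t=20: (idle)
t=21: (idle)
t=22: (idle)
t=23: (idle)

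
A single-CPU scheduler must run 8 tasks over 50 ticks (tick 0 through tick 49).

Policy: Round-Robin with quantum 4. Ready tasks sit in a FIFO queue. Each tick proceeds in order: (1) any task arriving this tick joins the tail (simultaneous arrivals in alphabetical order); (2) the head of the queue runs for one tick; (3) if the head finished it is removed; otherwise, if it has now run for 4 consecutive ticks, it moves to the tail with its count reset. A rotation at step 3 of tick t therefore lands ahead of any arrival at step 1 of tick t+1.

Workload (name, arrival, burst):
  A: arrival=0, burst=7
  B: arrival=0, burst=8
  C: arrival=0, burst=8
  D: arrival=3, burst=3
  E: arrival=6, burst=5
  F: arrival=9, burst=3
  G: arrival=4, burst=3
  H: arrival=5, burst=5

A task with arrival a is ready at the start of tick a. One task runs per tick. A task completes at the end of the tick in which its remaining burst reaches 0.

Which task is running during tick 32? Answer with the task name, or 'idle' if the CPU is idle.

running at tick 32 = B

t=0: queue=[A,B,C] q_used=0 → run A
t=1: queue=[A,B,C] q_used=1 → run A
t=2: queue=[A,B,C] q_used=2 → run A
t=3: queue=[A,B,C,D] q_used=3 → run A
t=4: queue=[B,C,D,A,G] q_used=0 → run B
t=5: queue=[B,C,D,A,G,H] q_used=1 → run B
t=6: queue=[B,C,D,A,G,H,E] q_used=2 → run B
t=7: queue=[B,C,D,A,G,H,E] q_used=3 → run B
t=8: queue=[C,D,A,G,H,E,B] q_used=0 → run C
t=9: queue=[C,D,A,G,H,E,B,F] q_used=1 → run C
t=10: queue=[C,D,A,G,H,E,B,F] q_used=2 → run C
t=11: queue=[C,D,A,G,H,E,B,F] q_used=3 → run C
t=12: queue=[D,A,G,H,E,B,F,C] q_used=0 → run D
t=13: queue=[D,A,G,H,E,B,F,C] q_used=1 → run D
t=14: queue=[D,A,G,H,E,B,F,C] q_used=2 → run D
t=15: queue=[A,G,H,E,B,F,C] q_used=0 → run A
t=16: queue=[A,G,H,E,B,F,C] q_used=1 → run A
t=17: queue=[A,G,H,E,B,F,C] q_used=2 → run A
t=18: queue=[G,H,E,B,F,C] q_used=0 → run G
t=19: queue=[G,H,E,B,F,C] q_used=1 → run G
t=20: queue=[G,H,E,B,F,C] q_used=2 → run G
t=21: queue=[H,E,B,F,C] q_used=0 → run H
t=22: queue=[H,E,B,F,C] q_used=1 → run H
t=23: queue=[H,E,B,F,C] q_used=2 → run H
t=24: queue=[H,E,B,F,C] q_used=3 → run H
t=25: queue=[E,B,F,C,H] q_used=0 → run E
t=26: queue=[E,B,F,C,H] q_used=1 → run E
t=27: queue=[E,B,F,C,H] q_used=2 → run E
t=28: queue=[E,B,F,C,H] q_used=3 → run E
t=29: queue=[B,F,C,H,E] q_used=0 → run B
t=30: queue=[B,F,C,H,E] q_used=1 → run B
t=31: queue=[B,F,C,H,E] q_used=2 → run B
t=32: queue=[B,F,C,H,E] q_used=3 → run B
t=33: queue=[F,C,H,E] q_used=0 → run F
t=34: queue=[F,C,H,E] q_used=1 → run F
t=35: queue=[F,C,H,E] q_used=2 → run F
t=36: queue=[C,H,E] q_used=0 → run C
t=37: queue=[C,H,E] q_used=1 → run C
t=38: queue=[C,H,E] q_used=2 → run C
t=39: queue=[C,H,E] q_used=3 → run C
t=40: queue=[H,E] q_used=0 → run H
t=41: queue=[E] q_used=0 → run E
t=42: (idle)
t=43: (idle)
t=44: (idle)
t=45: (idle)
t=46: (idle)
t=47: (idle)
t=48: (idle)
t=49: (idle)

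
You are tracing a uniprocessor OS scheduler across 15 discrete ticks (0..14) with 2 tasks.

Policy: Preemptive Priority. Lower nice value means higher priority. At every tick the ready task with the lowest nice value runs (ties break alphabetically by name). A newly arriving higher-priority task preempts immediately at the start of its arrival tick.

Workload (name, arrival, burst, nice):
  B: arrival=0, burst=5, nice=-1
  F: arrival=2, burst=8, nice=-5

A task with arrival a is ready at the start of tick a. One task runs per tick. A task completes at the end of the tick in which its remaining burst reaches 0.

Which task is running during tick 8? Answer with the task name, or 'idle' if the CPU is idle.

t=0: ready={B} → run B
t=1: ready={B} → run B
t=2: ready={B,F} → run F
t=3: ready={B,F} → run F
t=4: ready={B,F} → run F
t=5: ready={B,F} → run F
t=6: ready={B,F} → run F
t=7: ready={B,F} → run F
t=8: ready={B,F} → run F
t=9: ready={B,F} → run F
t=10: ready={B} → run B
t=11: ready={B} → run B
t=12: ready={B} → run B
t=13: (idle)
t=14: (idle)

running at tick 8 = F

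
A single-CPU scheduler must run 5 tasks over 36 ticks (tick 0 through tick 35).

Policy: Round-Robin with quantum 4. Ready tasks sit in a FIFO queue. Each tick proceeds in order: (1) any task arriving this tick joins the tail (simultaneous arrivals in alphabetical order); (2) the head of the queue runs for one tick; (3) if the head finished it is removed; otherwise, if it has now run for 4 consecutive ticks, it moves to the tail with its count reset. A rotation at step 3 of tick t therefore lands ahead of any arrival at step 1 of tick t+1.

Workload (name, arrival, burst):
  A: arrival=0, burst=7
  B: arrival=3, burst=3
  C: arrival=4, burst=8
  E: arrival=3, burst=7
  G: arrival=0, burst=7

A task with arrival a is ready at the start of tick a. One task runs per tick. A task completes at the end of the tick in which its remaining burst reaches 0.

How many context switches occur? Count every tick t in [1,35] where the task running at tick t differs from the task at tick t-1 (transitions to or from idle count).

context switches = 9

t=0: queue=[A,G] q_used=0 → run A
t=1: queue=[A,G] q_used=1 → run A
t=2: queue=[A,G] q_used=2 → run A
t=3: queue=[A,G,B,E] q_used=3 → run A
t=4: queue=[G,B,E,A,C] q_used=0 → run G
t=5: queue=[G,B,E,A,C] q_used=1 → run G
t=6: queue=[G,B,E,A,C] q_used=2 → run G
t=7: queue=[G,B,E,A,C] q_used=3 → run G
t=8: queue=[B,E,A,C,G] q_used=0 → run B
t=9: queue=[B,E,A,C,G] q_used=1 → run B
t=10: queue=[B,E,A,C,G] q_used=2 → run B
t=11: queue=[E,A,C,G] q_used=0 → run E
t=12: queue=[E,A,C,G] q_used=1 → run E
t=13: queue=[E,A,C,G] q_used=2 → run E
t=14: queue=[E,A,C,G] q_used=3 → run E
t=15: queue=[A,C,G,E] q_used=0 → run A
t=16: queue=[A,C,G,E] q_used=1 → run A
t=17: queue=[A,C,G,E] q_used=2 → run A
t=18: queue=[C,G,E] q_used=0 → run C
t=19: queue=[C,G,E] q_used=1 → run C
t=20: queue=[C,G,E] q_used=2 → run C
t=21: queue=[C,G,E] q_used=3 → run C
t=22: queue=[G,E,C] q_used=0 → run G
t=23: queue=[G,E,C] q_used=1 → run G
t=24: queue=[G,E,C] q_used=2 → run G
t=25: queue=[E,C] q_used=0 → run E
t=26: queue=[E,C] q_used=1 → run E
t=27: queue=[E,C] q_used=2 → run E
t=28: queue=[C] q_used=0 → run C
t=29: queue=[C] q_used=1 → run C
t=30: queue=[C] q_used=2 → run C
t=31: queue=[C] q_used=3 → run C
t=32: (idle)
t=33: (idle)
t=34: (idle)
t=35: (idle)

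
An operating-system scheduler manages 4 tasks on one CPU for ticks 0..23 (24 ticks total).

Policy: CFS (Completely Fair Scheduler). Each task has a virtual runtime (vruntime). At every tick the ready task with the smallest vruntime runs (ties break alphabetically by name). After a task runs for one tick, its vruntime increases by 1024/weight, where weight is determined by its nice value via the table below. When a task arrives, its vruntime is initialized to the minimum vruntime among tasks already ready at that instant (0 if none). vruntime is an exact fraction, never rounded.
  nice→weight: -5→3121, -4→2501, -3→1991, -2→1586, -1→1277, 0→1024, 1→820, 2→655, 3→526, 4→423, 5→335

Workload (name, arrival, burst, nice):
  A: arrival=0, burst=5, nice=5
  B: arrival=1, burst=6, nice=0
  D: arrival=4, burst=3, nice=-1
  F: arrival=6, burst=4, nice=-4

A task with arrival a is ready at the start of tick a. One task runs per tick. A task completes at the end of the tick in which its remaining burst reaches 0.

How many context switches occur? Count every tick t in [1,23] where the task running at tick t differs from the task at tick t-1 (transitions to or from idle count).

context switches = 13

t=0: vr[A=0] → run A
t=1: vr[A=1024/335 B=1024/335] → run A
t=2: vr[A=2048/335 B=1024/335] → run B
t=3: vr[A=2048/335 B=1359/335] → run B
t=4: vr[A=2048/335 B=1694/335 D=1694/335] → run B
t=5: vr[A=2048/335 B=2029/335 D=1694/335] → run D
t=6: vr[A=2048/335 B=2029/335 D=2506278/427795 F=2506278/427795] → run D
t=7: vr[A=2048/335 B=2029/335 D=2849318/427795 F=2506278/427795] → run F
t=8: vr[A=2048/335 B=2029/335 D=2849318/427795 F=6706263358/1069915295] → run B
t=9: vr[A=2048/335 B=2364/335 D=2849318/427795 F=6706263358/1069915295] → run A
t=10: vr[A=3072/335 B=2364/335 D=2849318/427795 F=6706263358/1069915295] → run F
t=11: vr[A=3072/335 B=2364/335 D=2849318/427795 F=7144325438/1069915295] → run D
t=12: vr[A=3072/335 B=2364/335 F=7144325438/1069915295] → run F
t=13: vr[A=3072/335 B=2364/335 F=7582387518/1069915295] → run B
t=14: vr[A=3072/335 B=2699/335 F=7582387518/1069915295] → run F
t=15: vr[A=3072/335 B=2699/335] → run B
t=16: vr[A=3072/335] → run A
t=17: vr[A=4096/335] → run A
t=18: (idle)
t=19: (idle)
t=20: (idle)
t=21: (idle)
t=22: (idle)
t=23: (idle)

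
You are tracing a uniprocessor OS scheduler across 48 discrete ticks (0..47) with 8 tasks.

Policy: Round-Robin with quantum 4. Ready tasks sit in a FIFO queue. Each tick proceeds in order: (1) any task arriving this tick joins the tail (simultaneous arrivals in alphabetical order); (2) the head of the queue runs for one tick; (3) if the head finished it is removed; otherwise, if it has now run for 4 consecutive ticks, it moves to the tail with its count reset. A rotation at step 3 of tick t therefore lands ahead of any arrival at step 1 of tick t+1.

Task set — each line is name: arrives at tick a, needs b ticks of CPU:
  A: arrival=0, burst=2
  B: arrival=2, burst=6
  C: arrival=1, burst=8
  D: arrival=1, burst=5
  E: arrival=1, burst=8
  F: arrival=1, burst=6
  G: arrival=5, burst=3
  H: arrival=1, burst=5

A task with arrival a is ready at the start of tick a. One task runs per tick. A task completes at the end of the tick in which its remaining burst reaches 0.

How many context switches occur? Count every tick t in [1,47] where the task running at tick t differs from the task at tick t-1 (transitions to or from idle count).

t=0: queue=[A] q_used=0 → run A
t=1: queue=[A,C,D,E,F,H] q_used=1 → run A
t=2: queue=[C,D,E,F,H,B] q_used=0 → run C
t=3: queue=[C,D,E,F,H,B] q_used=1 → run C
t=4: queue=[C,D,E,F,H,B] q_used=2 → run C
t=5: queue=[C,D,E,F,H,B,G] q_used=3 → run C
t=6: queue=[D,E,F,H,B,G,C] q_used=0 → run D
t=7: queue=[D,E,F,H,B,G,C] q_used=1 → run D
t=8: queue=[D,E,F,H,B,G,C] q_used=2 → run D
t=9: queue=[D,E,F,H,B,G,C] q_used=3 → run D
t=10: queue=[E,F,H,B,G,C,D] q_used=0 → run E
t=11: queue=[E,F,H,B,G,C,D] q_used=1 → run E
t=12: queue=[E,F,H,B,G,C,D] q_used=2 → run E
t=13: queue=[E,F,H,B,G,C,D] q_used=3 → run E
t=14: queue=[F,H,B,G,C,D,E] q_used=0 → run F
t=15: queue=[F,H,B,G,C,D,E] q_used=1 → run F
t=16: queue=[F,H,B,G,C,D,E] q_used=2 → run F
t=17: queue=[F,H,B,G,C,D,E] q_used=3 → run F
t=18: queue=[H,B,G,C,D,E,F] q_used=0 → run H
t=19: queue=[H,B,G,C,D,E,F] q_used=1 → run H
t=20: queue=[H,B,G,C,D,E,F] q_used=2 → run H
t=21: queue=[H,B,G,C,D,E,F] q_used=3 → run H
t=22: queue=[B,G,C,D,E,F,H] q_used=0 → run B
t=23: queue=[B,G,C,D,E,F,H] q_used=1 → run B
t=24: queue=[B,G,C,D,E,F,H] q_used=2 → run B
t=25: queue=[B,G,C,D,E,F,H] q_used=3 → run B
t=26: queue=[G,C,D,E,F,H,B] q_used=0 → run G
t=27: queue=[G,C,D,E,F,H,B] q_used=1 → run G
t=28: queue=[G,C,D,E,F,H,B] q_used=2 → run G
t=29: queue=[C,D,E,F,H,B] q_used=0 → run C
t=30: queue=[C,D,E,F,H,B] q_used=1 → run C
t=31: queue=[C,D,E,F,H,B] q_used=2 → run C
t=32: queue=[C,D,E,F,H,B] q_used=3 → run C
t=33: queue=[D,E,F,H,B] q_used=0 → run D
t=34: queue=[E,F,H,B] q_used=0 → run E
t=35: queue=[E,F,H,B] q_used=1 → run E
t=36: queue=[E,F,H,B] q_used=2 → run E
t=37: queue=[E,F,H,B] q_used=3 → run E
t=38: queue=[F,H,B] q_used=0 → run F
t=39: queue=[F,H,B] q_used=1 → run F
t=40: queue=[H,B] q_used=0 → run H
t=41: queue=[B] q_used=0 → run B
t=42: queue=[B] q_used=1 → run B
t=43: (idle)
t=44: (idle)
t=45: (idle)
t=46: (idle)
t=47: (idle)

context switches = 14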